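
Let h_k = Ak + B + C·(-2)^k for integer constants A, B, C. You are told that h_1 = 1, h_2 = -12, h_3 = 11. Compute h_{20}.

-2097174

The three given values yield: A + B - 2C = 1; 2A + B + 4C = -12; 3A + B - 8C = 11.
Subtracting the first from the second: A + 6C = -13.
Subtracting the second from the third: A - 12C = 23.
Solving: C = -2, A = -1, then B = -2.
Therefore h_{20} = -20 + (-2) + (-2)·1048576 = -2097174.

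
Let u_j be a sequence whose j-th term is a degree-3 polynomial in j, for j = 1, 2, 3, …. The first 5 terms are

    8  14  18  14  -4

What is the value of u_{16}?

1st diffs: 6, 4, -4, -18.
2nd diffs: -2, -8, -14.
3rd diffs: -6, -6 (constant).
Newton forward-difference form: u_j = 8 + 6·C(j-1,1) + (-2)·C(j-1,2) + (-6)·C(j-1,3).
At j = 16: j-1 = 15, so u_{16} = 8 + 90 - 210 - 2730 = -2842.

-2842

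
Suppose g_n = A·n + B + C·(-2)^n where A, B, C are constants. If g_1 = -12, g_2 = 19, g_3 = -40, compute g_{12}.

Write the equations: A + B - 2C = -12; 2A + B + 4C = 19; 3A + B - 8C = -40.
Subtracting the first from the second: A + 6C = 31.
Subtracting the second from the third: A - 12C = -59.
Solving: C = 5, A = 1, then B = -3.
Hence g_{12} = 1·12 + (-3) + 5·4096 = 20489.

20489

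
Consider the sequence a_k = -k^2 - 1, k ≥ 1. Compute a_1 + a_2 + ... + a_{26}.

-6227

Over k = 1..26: Σk = 351, Σk² = 6201.
Total = (-1)·6201 + (-1)·26 = -6227.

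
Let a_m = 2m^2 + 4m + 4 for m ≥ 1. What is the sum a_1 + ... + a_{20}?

Over m = 1..20: Σm = 210, Σm² = 2870.
Total = (2)·2870 + (4)·210 + (4)·20 = 6660.

6660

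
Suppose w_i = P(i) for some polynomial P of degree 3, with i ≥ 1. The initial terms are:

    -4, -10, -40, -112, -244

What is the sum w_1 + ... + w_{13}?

-20254

1st diffs: -6, -30, -72, -132.
2nd diffs: -24, -42, -60.
3rd diffs: -18, -18 (constant).
Newton forward-difference form: w_i = -4 + (-6)·C(i-1,1) + (-24)·C(i-1,2) + (-18)·C(i-1,3).
Continuing: …, -454, -760, -1180, -1732, …, w_{13} = -5620.
Summing i = 1..13 (13 terms) gives -20254.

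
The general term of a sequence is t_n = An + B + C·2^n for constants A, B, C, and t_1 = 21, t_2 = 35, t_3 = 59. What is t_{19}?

Write the equations: A + B + 2C = 21; 2A + B + 4C = 35; 3A + B + 8C = 59.
Subtracting the first from the second: A + 2C = 14.
Subtracting the second from the third: A + 4C = 24.
Solving: C = 5, A = 4, then B = 7.
So t_n = 4·n + 7 + 5·2^n; at n=19 this is 2621523.

2621523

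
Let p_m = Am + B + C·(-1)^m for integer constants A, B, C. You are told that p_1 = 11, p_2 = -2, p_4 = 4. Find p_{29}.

At m = 1, 2, 4: A + B - C = 11; 2A + B + C = -2; 4A + B + C = 4.
Subtracting the first from the second: A + 2C = -13.
Subtracting the second from the third: 2A = 6.
Solving: C = -8, A = 3, then B = 0.
So p_m = 3·m + 0 + (-8)·(-1)^m; at m=29 this is 95.

95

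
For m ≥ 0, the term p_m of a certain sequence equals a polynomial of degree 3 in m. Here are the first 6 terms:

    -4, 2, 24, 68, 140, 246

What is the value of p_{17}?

6354

1st diffs: 6, 22, 44, 72, 106.
2nd diffs: 16, 22, 28, 34.
3rd diffs: 6, 6, 6 (constant).
Newton forward-difference form: p_m = -4 + 6·C(m,1) + 16·C(m,2) + 6·C(m,3).
At m = 17: m = 17, so p_{17} = -4 + 102 + 2176 + 4080 = 6354.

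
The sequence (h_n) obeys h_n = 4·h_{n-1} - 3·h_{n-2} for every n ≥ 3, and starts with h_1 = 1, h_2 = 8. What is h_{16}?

h_3 = 29;  h_4 = 92;  h_5 = 281;  …;  h_{13} = 1860041;  h_{14} = 5580128;  h_{15} = 16740389;  h_{16} = 50221172.
(Characteristic roots are 3 and 1.)

50221172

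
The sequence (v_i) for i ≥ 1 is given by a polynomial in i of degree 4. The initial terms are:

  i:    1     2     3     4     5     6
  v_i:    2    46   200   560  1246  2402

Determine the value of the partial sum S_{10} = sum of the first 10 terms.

1st diffs: 44, 154, 360, 686, 1156.
2nd diffs: 110, 206, 326, 470.
3rd diffs: 96, 120, 144.
4th diffs: 24, 24 (constant).
So v_i = i^4 + 6i^3 - 6i^2 + 5i - 4.
Continuing: 4196, 6820, 10490, 15446.
Summing i = 1..10 (10 terms) gives 41408.

41408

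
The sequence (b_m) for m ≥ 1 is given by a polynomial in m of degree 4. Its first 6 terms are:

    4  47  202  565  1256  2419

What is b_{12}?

30397

1st diffs: 43, 155, 363, 691, 1163.
2nd diffs: 112, 208, 328, 472.
3rd diffs: 96, 120, 144.
4th diffs: 24, 24 (constant).
So b_m = m^4 + 6m^3 - 5m^2 + m + 1.
Evaluating at m = 12 gives b_{12} = 30397.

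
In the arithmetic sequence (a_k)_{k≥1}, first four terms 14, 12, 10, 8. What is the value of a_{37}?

-58

Common difference d = -2.
a_k = 14 + (k - 1)·(-2).
a_{37} = 14 + 36·(-2) = -58.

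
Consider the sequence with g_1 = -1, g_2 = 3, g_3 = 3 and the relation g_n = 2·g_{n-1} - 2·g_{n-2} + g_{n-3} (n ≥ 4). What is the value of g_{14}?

3

g_4 = -1;  g_5 = -5;  g_6 = -5;  …;  g_{11} = -5;  g_{12} = -5;  g_{13} = -1;  g_{14} = 3.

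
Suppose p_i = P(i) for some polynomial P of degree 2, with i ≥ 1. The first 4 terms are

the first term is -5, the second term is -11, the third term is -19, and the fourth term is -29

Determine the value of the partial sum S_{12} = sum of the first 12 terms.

-896

1st diffs: -6, -8, -10.
2nd diffs: -2, -2 (constant).
Newton forward-difference form: p_i = -5 + (-6)·C(i-1,1) + (-2)·C(i-1,2).
Continuing: …, -41, -55, -71, -89, …, p_{12} = -181.
Summing i = 1..12 (12 terms) gives -896.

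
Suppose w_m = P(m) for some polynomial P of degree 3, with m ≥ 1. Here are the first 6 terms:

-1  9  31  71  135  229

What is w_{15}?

1st diffs: 10, 22, 40, 64, 94.
2nd diffs: 12, 18, 24, 30.
3rd diffs: 6, 6, 6 (constant).
Newton forward-difference form: w_m = -1 + 10·C(m-1,1) + 12·C(m-1,2) + 6·C(m-1,3).
At m = 15: m-1 = 14, so w_{15} = -1 + 140 + 1092 + 2184 = 3415.

3415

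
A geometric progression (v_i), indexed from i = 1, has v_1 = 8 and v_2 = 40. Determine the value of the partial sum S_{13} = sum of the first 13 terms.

Common ratio r = 5.
v_i = 8·5^(i-1).
S = 8·(5^13 - 1)/(5 - 1) = 8·(1220703125 - 1)/(4) = 2441406248.

2441406248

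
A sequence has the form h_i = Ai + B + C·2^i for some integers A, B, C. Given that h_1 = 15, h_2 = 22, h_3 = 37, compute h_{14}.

65530

The three given values yield: A + B + 2C = 15; 2A + B + 4C = 22; 3A + B + 8C = 37.
Subtracting the first from the second: A + 2C = 7.
Subtracting the second from the third: A + 4C = 15.
Solving: C = 4, A = -1, then B = 8.
Hence h_{14} = -1·14 + 8 + 4·16384 = 65530.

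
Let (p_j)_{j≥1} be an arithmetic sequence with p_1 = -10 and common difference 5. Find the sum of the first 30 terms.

1875

p_j = -10 + (j - 1)·5.
p_{30} = 135; S = 30·(-10 + 135)/2 = 1875.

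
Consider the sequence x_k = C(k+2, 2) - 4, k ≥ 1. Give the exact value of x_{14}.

C(16, 2) = 120, so x_{14} = 116.

116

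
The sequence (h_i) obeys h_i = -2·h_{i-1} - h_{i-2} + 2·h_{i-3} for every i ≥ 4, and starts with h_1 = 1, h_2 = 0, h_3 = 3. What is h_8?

36

Compute successive terms:
h_4 = -4  h_5 = 5  h_6 = 0  h_7 = -13  h_8 = 36.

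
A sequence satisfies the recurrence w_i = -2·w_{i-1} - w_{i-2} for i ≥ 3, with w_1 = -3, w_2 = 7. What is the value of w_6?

Applying the relation repeatedly:
w_3 = -11, w_4 = 15, w_5 = -19, w_6 = 23.
(Characteristic roots are -1 and -1.)

23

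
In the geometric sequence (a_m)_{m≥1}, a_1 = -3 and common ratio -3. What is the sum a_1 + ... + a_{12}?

398580

a_m = (-3)·(-3)^(m-1).
S = (-3)·((-3)^12 - 1)/(-3 - 1) = (-3)·(531441 - 1)/(-4) = 398580.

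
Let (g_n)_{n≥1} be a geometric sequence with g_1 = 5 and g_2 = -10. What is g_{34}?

Common ratio r = -2.
g_n = 5·(-2)^(n-1).
g_{34} = 5·(-2)^33 = -42949672960.

-42949672960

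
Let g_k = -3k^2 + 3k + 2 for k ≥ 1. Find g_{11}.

-328

g_{11} = -3·11^2 + 3·11 + 2 = -328.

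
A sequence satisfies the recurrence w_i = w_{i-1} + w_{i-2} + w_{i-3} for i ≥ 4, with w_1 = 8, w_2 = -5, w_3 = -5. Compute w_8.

Applying the relation repeatedly:
w_4 = -2; w_5 = -12; w_6 = -19; w_7 = -33; w_8 = -64.

-64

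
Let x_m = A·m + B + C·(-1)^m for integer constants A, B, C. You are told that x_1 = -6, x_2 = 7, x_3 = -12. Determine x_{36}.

Write the equations: A + B - C = -6; 2A + B + C = 7; 3A + B - C = -12.
Subtracting the first from the second: A + 2C = 13.
Subtracting the second from the third: A - 2C = -19.
Solving: C = 8, A = -3, then B = 5.
Therefore x_{36} = -108 + 5 + 8·1 = -95.

-95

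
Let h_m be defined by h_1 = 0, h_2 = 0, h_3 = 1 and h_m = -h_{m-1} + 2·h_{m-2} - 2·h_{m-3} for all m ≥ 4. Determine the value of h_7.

15

Applying the relation repeatedly:
h_4 = -1;  h_5 = 3;  h_6 = -7;  h_7 = 15.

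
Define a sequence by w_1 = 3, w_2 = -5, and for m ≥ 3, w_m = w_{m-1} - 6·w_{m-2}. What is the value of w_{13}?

-30287

Step forward from the initial values:
w_3 = -23;  w_4 = 7;  w_5 = 145;  …;  w_{10} = 11527;  w_{11} = -7775;  w_{12} = -76937;  w_{13} = -30287.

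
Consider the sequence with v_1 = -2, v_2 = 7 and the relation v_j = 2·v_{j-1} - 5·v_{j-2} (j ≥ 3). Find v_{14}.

Iterate the recurrence:
v_3 = 24  v_4 = 13  v_5 = -94  …  v_{11} = -14496  v_{12} = -24827  v_{13} = 22826  v_{14} = 169787.

169787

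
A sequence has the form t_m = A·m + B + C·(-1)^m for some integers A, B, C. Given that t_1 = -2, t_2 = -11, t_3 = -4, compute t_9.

At m = 1, 2, 3: A + B - C = -2; 2A + B + C = -11; 3A + B - C = -4.
Subtracting the first from the second: A + 2C = -9.
Subtracting the second from the third: A - 2C = 7.
Solving: C = -4, A = -1, then B = -5.
Therefore t_9 = -9 + (-5) + (-4)·(-1) = -10.

-10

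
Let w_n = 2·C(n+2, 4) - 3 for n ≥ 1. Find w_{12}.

C(14, 4) = 1001, so w_{12} = 1999.

1999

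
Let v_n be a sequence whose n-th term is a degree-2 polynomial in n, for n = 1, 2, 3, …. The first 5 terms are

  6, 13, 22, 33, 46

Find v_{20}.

481

1st diffs: 7, 9, 11, 13.
2nd diffs: 2, 2, 2 (constant).
Newton forward-difference form: v_n = 6 + 7·C(n-1,1) + 2·C(n-1,2).
At n = 20: n-1 = 19, so v_{20} = 6 + 133 + 342 = 481.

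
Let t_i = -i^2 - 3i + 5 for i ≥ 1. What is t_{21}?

t_{21} = -1·21^2 - 3·21 + 5 = -499.

-499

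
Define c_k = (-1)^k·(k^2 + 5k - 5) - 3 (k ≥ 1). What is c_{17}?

-372

(-1)^17 = -1; k^2 + 5k - 5 at k=17 is 369; so c_{17} = -372.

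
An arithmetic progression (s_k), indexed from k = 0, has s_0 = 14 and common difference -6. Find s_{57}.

-328

s_k = 14 + (k - 0)·(-6).
s_{57} = 14 + 57·(-6) = -328.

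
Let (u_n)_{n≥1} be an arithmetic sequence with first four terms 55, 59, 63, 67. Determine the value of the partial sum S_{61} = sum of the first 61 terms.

Common difference d = 4.
u_n = 55 + (n - 1)·4.
u_{61} = 295; S = 61·(55 + 295)/2 = 10675.

10675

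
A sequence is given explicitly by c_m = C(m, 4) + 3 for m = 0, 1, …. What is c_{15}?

C(15, 4) = 1365, so c_{15} = 1368.

1368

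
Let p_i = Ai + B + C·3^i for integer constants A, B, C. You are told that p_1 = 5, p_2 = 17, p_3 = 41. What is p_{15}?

14348993

The three given values yield: A + B + 3C = 5; 2A + B + 9C = 17; 3A + B + 27C = 41.
Subtracting the first from the second: A + 6C = 12.
Subtracting the second from the third: A + 18C = 24.
Solving: C = 1, A = 6, then B = -4.
Therefore p_{15} = 90 + (-4) + 1·14348907 = 14348993.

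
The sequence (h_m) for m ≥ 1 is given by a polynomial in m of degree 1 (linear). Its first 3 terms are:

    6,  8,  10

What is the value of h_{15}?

1st diffs: 2, 2 (constant).
So h_m = 2m + 4.
Evaluating at m = 15 gives h_{15} = 34.

34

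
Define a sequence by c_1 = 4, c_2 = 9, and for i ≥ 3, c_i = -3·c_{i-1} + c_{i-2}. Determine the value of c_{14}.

Iterate the recurrence:
c_3 = -23;  c_4 = 78;  c_5 = -257;  …;  c_{11} = -333653;  c_{12} = 1101981;  c_{13} = -3639596;  c_{14} = 12020769.

12020769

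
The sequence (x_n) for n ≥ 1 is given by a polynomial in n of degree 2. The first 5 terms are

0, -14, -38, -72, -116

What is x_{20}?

1st diffs: -14, -24, -34, -44.
2nd diffs: -10, -10, -10 (constant).
So x_n = -5n^2 + n + 4.
Evaluating at n = 20 gives x_{20} = -1976.

-1976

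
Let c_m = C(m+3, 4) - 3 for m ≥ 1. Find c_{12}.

1362

C(15, 4) = 1365, so c_{12} = 1362.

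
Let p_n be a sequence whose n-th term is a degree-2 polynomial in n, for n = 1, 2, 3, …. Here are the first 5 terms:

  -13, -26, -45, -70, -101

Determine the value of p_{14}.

1st diffs: -13, -19, -25, -31.
2nd diffs: -6, -6, -6 (constant).
Newton forward-difference form: p_n = -13 + (-13)·C(n-1,1) + (-6)·C(n-1,2).
At n = 14: n-1 = 13, so p_{14} = -13 - 169 - 468 = -650.

-650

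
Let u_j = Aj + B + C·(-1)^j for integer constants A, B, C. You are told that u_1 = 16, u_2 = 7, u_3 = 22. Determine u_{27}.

Write the equations: A + B - C = 16; 2A + B + C = 7; 3A + B - C = 22.
Subtracting the first from the second: A + 2C = -9.
Subtracting the second from the third: A - 2C = 15.
Solving: C = -6, A = 3, then B = 7.
So u_j = 3·j + 7 + (-6)·(-1)^j; at j=27 this is 94.

94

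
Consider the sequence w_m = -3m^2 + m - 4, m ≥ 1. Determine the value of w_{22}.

-1434

w_{22} = -3·22^2 + 1·22 - 4 = -1434.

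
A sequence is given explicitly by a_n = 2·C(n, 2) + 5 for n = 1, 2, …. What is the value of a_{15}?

C(15, 2) = 105, so a_{15} = 215.

215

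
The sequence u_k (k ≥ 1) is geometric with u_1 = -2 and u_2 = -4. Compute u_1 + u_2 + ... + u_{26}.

-134217726

Common ratio r = 2.
u_k = (-2)·2^(k-1).
S = (-2)·(2^26 - 1)/(2 - 1) = (-2)·(67108864 - 1)/(1) = -134217726.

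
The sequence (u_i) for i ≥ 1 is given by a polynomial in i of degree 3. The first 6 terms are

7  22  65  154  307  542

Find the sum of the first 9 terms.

5223

1st diffs: 15, 43, 89, 153, 235.
2nd diffs: 28, 46, 64, 82.
3rd diffs: 18, 18, 18 (constant).
So u_i = 3i^3 - 4i^2 + 6i + 2.
Continuing: 877, 1330, 1919.
Summing i = 1..9 (9 terms) gives 5223.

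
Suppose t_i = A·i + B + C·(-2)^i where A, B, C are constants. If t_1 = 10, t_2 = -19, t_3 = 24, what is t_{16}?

-262217

Write the equations: A + B - 2C = 10; 2A + B + 4C = -19; 3A + B - 8C = 24.
Subtracting the first from the second: A + 6C = -29.
Subtracting the second from the third: A - 12C = 43.
Solving: C = -4, A = -5, then B = 7.
So t_i = -5·i + 7 + (-4)·(-2)^i; at i=16 this is -262217.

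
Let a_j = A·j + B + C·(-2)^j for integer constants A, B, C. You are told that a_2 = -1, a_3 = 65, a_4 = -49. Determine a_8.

Write the equations: 2A + B + 4C = -1; 3A + B - 8C = 65; 4A + B + 16C = -49.
Subtracting the first from the second: A - 12C = 66.
Subtracting the second from the third: A + 24C = -114.
Solving: C = -5, A = 6, then B = 7.
So a_j = 6·j + 7 + (-5)·(-2)^j; at j=8 this is -1225.

-1225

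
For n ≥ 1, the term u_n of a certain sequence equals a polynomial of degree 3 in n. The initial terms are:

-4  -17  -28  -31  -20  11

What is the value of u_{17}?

3388

1st diffs: -13, -11, -3, 11, 31.
2nd diffs: 2, 8, 14, 20.
3rd diffs: 6, 6, 6 (constant).
Newton forward-difference form: u_n = -4 + (-13)·C(n-1,1) + 2·C(n-1,2) + 6·C(n-1,3).
At n = 17: n-1 = 16, so u_{17} = -4 - 208 + 240 + 3360 = 3388.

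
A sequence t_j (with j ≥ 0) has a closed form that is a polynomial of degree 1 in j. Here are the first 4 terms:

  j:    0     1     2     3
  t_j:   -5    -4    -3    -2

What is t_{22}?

1st diffs: 1, 1, 1 (constant).
So t_j = j - 5.
Evaluating at j = 22 gives t_{22} = 17.

17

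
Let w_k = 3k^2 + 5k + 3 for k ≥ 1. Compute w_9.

291

w_9 = 3·9^2 + 5·9 + 3 = 291.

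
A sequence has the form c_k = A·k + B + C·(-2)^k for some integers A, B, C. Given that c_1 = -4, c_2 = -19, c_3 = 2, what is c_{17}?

262088

Plug in k = 1, 2, 3: A + B - 2C = -4; 2A + B + 4C = -19; 3A + B - 8C = 2.
Subtracting the first from the second: A + 6C = -15.
Subtracting the second from the third: A - 12C = 21.
Solving: C = -2, A = -3, then B = -5.
So c_k = -3·k + (-5) + (-2)·(-2)^k; at k=17 this is 262088.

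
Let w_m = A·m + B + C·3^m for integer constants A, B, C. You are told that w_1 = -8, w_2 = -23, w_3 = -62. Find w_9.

-39392

Write the equations: A + B + 3C = -8; 2A + B + 9C = -23; 3A + B + 27C = -62.
Subtracting the first from the second: A + 6C = -15.
Subtracting the second from the third: A + 18C = -39.
Solving: C = -2, A = -3, then B = 1.
Therefore w_9 = -27 + 1 + (-2)·19683 = -39392.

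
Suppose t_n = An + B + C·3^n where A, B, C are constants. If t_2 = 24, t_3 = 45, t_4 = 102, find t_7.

Write the equations: 2A + B + 9C = 24; 3A + B + 27C = 45; 4A + B + 81C = 102.
Subtracting the first from the second: A + 18C = 21.
Subtracting the second from the third: A + 54C = 57.
Solving: C = 1, A = 3, then B = 9.
So t_n = 3·n + 9 + 1·3^n; at n=7 this is 2217.

2217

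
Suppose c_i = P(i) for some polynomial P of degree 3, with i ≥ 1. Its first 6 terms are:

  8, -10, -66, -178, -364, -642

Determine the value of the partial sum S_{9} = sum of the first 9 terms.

-6036

1st diffs: -18, -56, -112, -186, -278.
2nd diffs: -38, -56, -74, -92.
3rd diffs: -18, -18, -18 (constant).
So c_i = -3i^3 - i^2 + 6i + 6.
Continuing: -1030, -1546, -2208.
Summing i = 1..9 (9 terms) gives -6036.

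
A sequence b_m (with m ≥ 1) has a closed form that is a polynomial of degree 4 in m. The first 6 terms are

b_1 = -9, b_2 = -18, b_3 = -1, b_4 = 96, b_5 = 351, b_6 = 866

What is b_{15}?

1st diffs: -9, 17, 97, 255, 515.
2nd diffs: 26, 80, 158, 260.
3rd diffs: 54, 78, 102.
4th diffs: 24, 24 (constant).
Newton forward-difference form: b_m = -9 + (-9)·C(m-1,1) + 26·C(m-1,2) + 54·C(m-1,3) + 24·C(m-1,4).
At m = 15: m-1 = 14, so b_{15} = -9 - 126 + 2366 + 19656 + 24024 = 45911.

45911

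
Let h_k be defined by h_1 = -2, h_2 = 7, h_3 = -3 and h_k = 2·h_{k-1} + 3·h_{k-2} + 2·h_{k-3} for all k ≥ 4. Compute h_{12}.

81827

Step forward from the initial values:
h_4 = 11, h_5 = 27, h_6 = 81, h_7 = 265, h_8 = 827, h_9 = 2611, h_{10} = 8233, h_{11} = 25953, h_{12} = 81827.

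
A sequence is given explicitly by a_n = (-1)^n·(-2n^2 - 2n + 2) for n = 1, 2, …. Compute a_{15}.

478

(-1)^15 = -1; -2n^2 - 2n + 2 at n=15 is -478; so a_{15} = 478.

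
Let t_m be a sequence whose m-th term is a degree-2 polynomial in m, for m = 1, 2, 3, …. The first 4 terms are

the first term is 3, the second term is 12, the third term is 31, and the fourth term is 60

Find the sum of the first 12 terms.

1st diffs: 9, 19, 29.
2nd diffs: 10, 10 (constant).
Newton forward-difference form: t_m = 3 + 9·C(m-1,1) + 10·C(m-1,2).
Continuing: …, 99, 148, 207, 276, …, t_{12} = 652.
Summing m = 1..12 (12 terms) gives 2830.

2830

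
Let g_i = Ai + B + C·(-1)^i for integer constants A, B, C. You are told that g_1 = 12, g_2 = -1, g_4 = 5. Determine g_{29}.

At i = 1, 2, 4: A + B - C = 12; 2A + B + C = -1; 4A + B + C = 5.
Subtracting the first from the second: A + 2C = -13.
Subtracting the second from the third: 2A = 6.
Solving: C = -8, A = 3, then B = 1.
Therefore g_{29} = 87 + 1 + (-8)·(-1) = 96.

96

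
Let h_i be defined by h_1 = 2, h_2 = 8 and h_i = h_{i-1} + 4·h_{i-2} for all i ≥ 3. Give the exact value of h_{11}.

Compute successive terms:
h_3 = 16;  h_4 = 48;  h_5 = 112;  h_6 = 304;  h_7 = 752;  h_8 = 1968;  h_9 = 4976;  h_{10} = 12848;  h_{11} = 32752.

32752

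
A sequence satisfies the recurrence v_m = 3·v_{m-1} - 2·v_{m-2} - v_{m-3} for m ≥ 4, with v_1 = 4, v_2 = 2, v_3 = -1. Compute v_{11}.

-653

Applying the relation repeatedly:
v_4 = -11  v_5 = -33  v_6 = -76  v_7 = -151  v_8 = -268  v_9 = -426  v_{10} = -591  v_{11} = -653.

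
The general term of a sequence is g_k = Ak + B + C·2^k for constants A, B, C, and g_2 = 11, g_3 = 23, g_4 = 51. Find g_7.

487

The three given values yield: 2A + B + 4C = 11; 3A + B + 8C = 23; 4A + B + 16C = 51.
Subtracting the first from the second: A + 4C = 12.
Subtracting the second from the third: A + 8C = 28.
Solving: C = 4, A = -4, then B = 3.
Therefore g_7 = -28 + 3 + 4·128 = 487.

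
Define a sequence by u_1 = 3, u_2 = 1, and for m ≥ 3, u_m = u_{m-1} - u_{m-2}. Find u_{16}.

Iterate the recurrence:
u_3 = -2  u_4 = -3  u_5 = -1  …  u_{13} = 3  u_{14} = 1  u_{15} = -2  u_{16} = -3.

-3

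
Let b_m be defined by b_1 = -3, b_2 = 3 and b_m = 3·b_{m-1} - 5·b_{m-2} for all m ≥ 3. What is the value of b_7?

-651

Applying the relation repeatedly:
b_3 = 24  b_4 = 57  b_5 = 51  b_6 = -132  b_7 = -651.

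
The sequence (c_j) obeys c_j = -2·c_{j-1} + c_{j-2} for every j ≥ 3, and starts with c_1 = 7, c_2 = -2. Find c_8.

-828

Iterate the recurrence:
c_3 = 11, c_4 = -24, c_5 = 59, c_6 = -142, c_7 = 343, c_8 = -828.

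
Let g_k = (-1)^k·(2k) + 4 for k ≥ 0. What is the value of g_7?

(-1)^7 = -1; 2k at k=7 is 14; so g_7 = -10.

-10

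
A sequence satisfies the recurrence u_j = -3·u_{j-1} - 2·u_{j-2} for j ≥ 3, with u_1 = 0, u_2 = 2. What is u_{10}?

1022

u_3 = -6, u_4 = 14, u_5 = -30, u_6 = 62, u_7 = -126, u_8 = 254, u_9 = -510, u_{10} = 1022.
(Characteristic roots are -1 and -2.)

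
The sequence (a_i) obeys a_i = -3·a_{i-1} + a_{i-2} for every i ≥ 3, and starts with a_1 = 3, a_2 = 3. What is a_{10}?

a_3 = -6; a_4 = 21; a_5 = -69; a_6 = 228; a_7 = -753; a_8 = 2487; a_9 = -8214; a_{10} = 27129.

27129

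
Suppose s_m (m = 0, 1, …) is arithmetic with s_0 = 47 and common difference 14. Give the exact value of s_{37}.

565

s_m = 47 + (m - 0)·14.
s_{37} = 47 + 37·14 = 565.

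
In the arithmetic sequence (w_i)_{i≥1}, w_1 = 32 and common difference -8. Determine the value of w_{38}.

w_i = 32 + (i - 1)·(-8).
w_{38} = 32 + 37·(-8) = -264.

-264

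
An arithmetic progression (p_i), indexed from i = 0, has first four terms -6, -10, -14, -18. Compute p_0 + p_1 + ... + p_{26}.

Common difference d = -4.
p_i = -6 + (i - 0)·(-4).
p_{26} = -110; S = 27·(-6 + (-110))/2 = -1566.

-1566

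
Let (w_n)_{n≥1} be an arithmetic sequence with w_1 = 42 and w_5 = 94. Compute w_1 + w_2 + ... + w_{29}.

Common difference d = (94 - 42) / (5 - 1) = 13.
w_n = 42 + (n - 1)·13.
w_{29} = 406; S = 29·(42 + 406)/2 = 6496.

6496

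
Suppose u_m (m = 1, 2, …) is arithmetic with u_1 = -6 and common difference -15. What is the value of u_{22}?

u_m = -6 + (m - 1)·(-15).
u_{22} = -6 + 21·(-15) = -321.

-321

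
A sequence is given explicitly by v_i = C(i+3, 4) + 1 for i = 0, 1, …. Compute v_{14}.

2381

C(17, 4) = 2380, so v_{14} = 2381.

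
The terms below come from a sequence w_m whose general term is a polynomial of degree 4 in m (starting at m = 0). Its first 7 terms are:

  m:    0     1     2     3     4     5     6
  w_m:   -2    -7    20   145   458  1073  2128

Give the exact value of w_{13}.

38465

1st diffs: -5, 27, 125, 313, 615, 1055.
2nd diffs: 32, 98, 188, 302, 440.
3rd diffs: 66, 90, 114, 138.
4th diffs: 24, 24, 24 (constant).
Newton forward-difference form: w_m = -2 + (-5)·C(m,1) + 32·C(m,2) + 66·C(m,3) + 24·C(m,4).
At m = 13: m = 13, so w_{13} = -2 - 65 + 2496 + 18876 + 17160 = 38465.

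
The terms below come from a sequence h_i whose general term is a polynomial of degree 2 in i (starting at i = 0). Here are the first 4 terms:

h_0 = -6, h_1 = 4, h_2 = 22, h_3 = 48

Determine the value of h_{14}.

1st diffs: 10, 18, 26.
2nd diffs: 8, 8 (constant).
So h_i = 4i^2 + 6i - 6.
Evaluating at i = 14 gives h_{14} = 862.

862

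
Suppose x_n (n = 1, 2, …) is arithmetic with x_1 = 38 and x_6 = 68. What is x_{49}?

Common difference d = (68 - 38) / (6 - 1) = 6.
x_n = 38 + (n - 1)·6.
x_{49} = 38 + 48·6 = 326.

326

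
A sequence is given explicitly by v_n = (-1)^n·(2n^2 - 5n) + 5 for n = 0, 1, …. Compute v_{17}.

(-1)^17 = -1; 2n^2 - 5n at n=17 is 493; so v_{17} = -488.

-488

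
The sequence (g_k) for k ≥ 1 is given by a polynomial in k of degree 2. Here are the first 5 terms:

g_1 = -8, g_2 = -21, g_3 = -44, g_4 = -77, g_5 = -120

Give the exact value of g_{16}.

-1253

1st diffs: -13, -23, -33, -43.
2nd diffs: -10, -10, -10 (constant).
So g_k = -5k^2 + 2k - 5.
Evaluating at k = 16 gives g_{16} = -1253.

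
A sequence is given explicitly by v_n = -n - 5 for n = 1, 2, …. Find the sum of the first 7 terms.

-63

Over n = 1..7: Σn = 28.
Total = (-1)·28 + (-5)·7 = -63.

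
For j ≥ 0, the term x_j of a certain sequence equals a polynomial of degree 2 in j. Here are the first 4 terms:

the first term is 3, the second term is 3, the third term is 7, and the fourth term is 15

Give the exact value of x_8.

1st diffs: 0, 4, 8.
2nd diffs: 4, 4 (constant).
Newton forward-difference form: x_j = 3 + 4·C(j,2).
At j = 8: j = 8, so x_8 = 3 + 112 = 115.

115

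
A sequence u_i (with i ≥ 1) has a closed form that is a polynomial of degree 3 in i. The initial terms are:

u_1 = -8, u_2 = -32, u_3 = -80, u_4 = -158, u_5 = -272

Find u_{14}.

1st diffs: -24, -48, -78, -114.
2nd diffs: -24, -30, -36.
3rd diffs: -6, -6 (constant).
Newton forward-difference form: u_i = -8 + (-24)·C(i-1,1) + (-24)·C(i-1,2) + (-6)·C(i-1,3).
At i = 14: i-1 = 13, so u_{14} = -8 - 312 - 1872 - 1716 = -3908.

-3908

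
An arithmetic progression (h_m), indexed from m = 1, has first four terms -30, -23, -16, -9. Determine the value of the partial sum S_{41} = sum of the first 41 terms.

4510

Common difference d = 7.
h_m = -30 + (m - 1)·7.
h_{41} = 250; S = 41·(-30 + 250)/2 = 4510.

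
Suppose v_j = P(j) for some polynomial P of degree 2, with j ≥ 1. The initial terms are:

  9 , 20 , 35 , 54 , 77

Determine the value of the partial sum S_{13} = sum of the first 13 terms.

2119

1st diffs: 11, 15, 19, 23.
2nd diffs: 4, 4, 4 (constant).
Newton forward-difference form: v_j = 9 + 11·C(j-1,1) + 4·C(j-1,2).
Continuing: …, 104, 135, 170, 209, …, v_{13} = 405.
Summing j = 1..13 (13 terms) gives 2119.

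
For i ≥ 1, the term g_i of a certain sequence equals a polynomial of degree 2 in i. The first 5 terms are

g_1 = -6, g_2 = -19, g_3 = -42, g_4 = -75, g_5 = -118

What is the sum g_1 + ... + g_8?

-972

1st diffs: -13, -23, -33, -43.
2nd diffs: -10, -10, -10 (constant).
Newton forward-difference form: g_i = -6 + (-13)·C(i-1,1) + (-10)·C(i-1,2).
Continuing: -171, -234, -307.
Summing i = 1..8 (8 terms) gives -972.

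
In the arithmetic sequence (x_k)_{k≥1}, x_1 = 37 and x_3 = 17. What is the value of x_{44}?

Common difference d = (17 - 37) / (3 - 1) = -10.
x_k = 37 + (k - 1)·(-10).
x_{44} = 37 + 43·(-10) = -393.

-393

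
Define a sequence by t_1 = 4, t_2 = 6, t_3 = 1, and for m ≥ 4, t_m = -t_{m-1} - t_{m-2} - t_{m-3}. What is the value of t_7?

1

t_4 = -11; t_5 = 4; t_6 = 6; t_7 = 1.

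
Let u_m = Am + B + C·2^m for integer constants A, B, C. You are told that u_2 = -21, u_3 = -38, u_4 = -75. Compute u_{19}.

-2621390

The three given values yield: 2A + B + 4C = -21; 3A + B + 8C = -38; 4A + B + 16C = -75.
Subtracting the first from the second: A + 4C = -17.
Subtracting the second from the third: A + 8C = -37.
Solving: C = -5, A = 3, then B = -7.
Hence u_{19} = 3·19 + (-7) + (-5)·524288 = -2621390.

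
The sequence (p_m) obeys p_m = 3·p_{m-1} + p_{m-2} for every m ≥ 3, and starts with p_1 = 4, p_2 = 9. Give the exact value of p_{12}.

1444677

Iterate the recurrence:
p_3 = 31; p_4 = 102; p_5 = 337; p_6 = 1113; p_7 = 3676; p_8 = 12141; p_9 = 40099; p_{10} = 132438; p_{11} = 437413; p_{12} = 1444677.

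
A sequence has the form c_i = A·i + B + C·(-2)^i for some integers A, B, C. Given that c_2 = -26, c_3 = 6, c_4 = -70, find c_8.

-806

The three given values yield: 2A + B + 4C = -26; 3A + B - 8C = 6; 4A + B + 16C = -70.
Subtracting the first from the second: A - 12C = 32.
Subtracting the second from the third: A + 24C = -76.
Solving: C = -3, A = -4, then B = -6.
Therefore c_8 = -32 + (-6) + (-3)·256 = -806.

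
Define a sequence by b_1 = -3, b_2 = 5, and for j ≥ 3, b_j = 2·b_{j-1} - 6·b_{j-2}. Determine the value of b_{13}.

Compute successive terms:
b_3 = 28  b_4 = 26  b_5 = -116  …  b_{10} = -3376  b_{11} = -35648  b_{12} = -51040  b_{13} = 111808.

111808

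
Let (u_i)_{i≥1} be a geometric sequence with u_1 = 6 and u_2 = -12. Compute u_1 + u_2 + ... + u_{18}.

Common ratio r = -2.
u_i = 6·(-2)^(i-1).
S = 6·((-2)^18 - 1)/(-2 - 1) = 6·(262144 - 1)/(-3) = -524286.

-524286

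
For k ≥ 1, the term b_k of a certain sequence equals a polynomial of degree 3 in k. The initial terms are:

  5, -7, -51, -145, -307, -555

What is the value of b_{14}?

-7795

1st diffs: -12, -44, -94, -162, -248.
2nd diffs: -32, -50, -68, -86.
3rd diffs: -18, -18, -18 (constant).
Newton forward-difference form: b_k = 5 + (-12)·C(k-1,1) + (-32)·C(k-1,2) + (-18)·C(k-1,3).
At k = 14: k-1 = 13, so b_{14} = 5 - 156 - 2496 - 5148 = -7795.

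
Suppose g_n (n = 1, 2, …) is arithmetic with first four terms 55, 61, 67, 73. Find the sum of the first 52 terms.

10816

Common difference d = 6.
g_n = 55 + (n - 1)·6.
g_{52} = 361; S = 52·(55 + 361)/2 = 10816.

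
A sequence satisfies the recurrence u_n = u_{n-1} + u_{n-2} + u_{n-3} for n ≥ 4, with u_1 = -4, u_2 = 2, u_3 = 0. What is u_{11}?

Step forward from the initial values:
u_4 = -2;  u_5 = 0;  u_6 = -2;  u_7 = -4;  u_8 = -6;  u_9 = -12;  u_{10} = -22;  u_{11} = -40.

-40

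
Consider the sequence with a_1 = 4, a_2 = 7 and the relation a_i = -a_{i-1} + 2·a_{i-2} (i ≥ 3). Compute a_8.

Applying the relation repeatedly:
a_3 = 1  a_4 = 13  a_5 = -11  a_6 = 37  a_7 = -59  a_8 = 133.
(Characteristic roots are 1 and -2.)

133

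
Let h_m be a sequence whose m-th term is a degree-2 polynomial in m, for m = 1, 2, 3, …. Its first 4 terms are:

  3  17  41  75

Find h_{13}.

1st diffs: 14, 24, 34.
2nd diffs: 10, 10 (constant).
Newton forward-difference form: h_m = 3 + 14·C(m-1,1) + 10·C(m-1,2).
At m = 13: m-1 = 12, so h_{13} = 3 + 168 + 660 = 831.

831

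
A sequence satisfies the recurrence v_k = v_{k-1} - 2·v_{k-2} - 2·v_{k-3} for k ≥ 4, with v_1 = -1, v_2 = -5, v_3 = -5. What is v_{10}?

Compute successive terms:
v_4 = 7, v_5 = 27, v_6 = 23, v_7 = -45, v_8 = -145, v_9 = -101, v_{10} = 279.

279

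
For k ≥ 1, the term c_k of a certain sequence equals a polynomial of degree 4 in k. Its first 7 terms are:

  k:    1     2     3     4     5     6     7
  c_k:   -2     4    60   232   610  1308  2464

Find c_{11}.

1st diffs: 6, 56, 172, 378, 698, 1156.
2nd diffs: 50, 116, 206, 320, 458.
3rd diffs: 66, 90, 114, 138.
4th diffs: 24, 24, 24 (constant).
Newton forward-difference form: c_k = -2 + 6·C(k-1,1) + 50·C(k-1,2) + 66·C(k-1,3) + 24·C(k-1,4).
At k = 11: k-1 = 10, so c_{11} = -2 + 60 + 2250 + 7920 + 5040 = 15268.

15268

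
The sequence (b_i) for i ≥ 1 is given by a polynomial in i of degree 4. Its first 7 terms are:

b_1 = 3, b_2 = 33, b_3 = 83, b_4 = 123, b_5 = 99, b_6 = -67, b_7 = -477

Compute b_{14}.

-23787

1st diffs: 30, 50, 40, -24, -166, -410.
2nd diffs: 20, -10, -64, -142, -244.
3rd diffs: -30, -54, -78, -102.
4th diffs: -24, -24, -24 (constant).
Newton forward-difference form: b_i = 3 + 30·C(i-1,1) + 20·C(i-1,2) + (-30)·C(i-1,3) + (-24)·C(i-1,4).
At i = 14: i-1 = 13, so b_{14} = 3 + 390 + 1560 - 8580 - 17160 = -23787.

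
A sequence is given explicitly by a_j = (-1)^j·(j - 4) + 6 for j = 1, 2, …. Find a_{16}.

(-1)^16 = 1; j - 4 at j=16 is 12; so a_{16} = 18.

18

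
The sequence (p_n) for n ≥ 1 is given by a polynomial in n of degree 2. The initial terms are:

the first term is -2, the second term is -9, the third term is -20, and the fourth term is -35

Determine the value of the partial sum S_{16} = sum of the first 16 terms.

1st diffs: -7, -11, -15.
2nd diffs: -4, -4 (constant).
Newton forward-difference form: p_n = -2 + (-7)·C(n-1,1) + (-4)·C(n-1,2).
Continuing: …, -54, -77, -104, -135, …, p_{16} = -527.
Summing n = 1..16 (16 terms) gives -3112.

-3112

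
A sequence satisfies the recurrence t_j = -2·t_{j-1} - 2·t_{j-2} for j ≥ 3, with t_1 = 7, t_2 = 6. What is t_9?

112

Iterate the recurrence:
t_3 = -26; t_4 = 40; t_5 = -28; t_6 = -24; t_7 = 104; t_8 = -160; t_9 = 112.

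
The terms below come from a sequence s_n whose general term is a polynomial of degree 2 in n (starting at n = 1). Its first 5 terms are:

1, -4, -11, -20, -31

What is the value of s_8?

-76

1st diffs: -5, -7, -9, -11.
2nd diffs: -2, -2, -2 (constant).
So s_n = -n^2 - 2n + 4.
Evaluating at n = 8 gives s_8 = -76.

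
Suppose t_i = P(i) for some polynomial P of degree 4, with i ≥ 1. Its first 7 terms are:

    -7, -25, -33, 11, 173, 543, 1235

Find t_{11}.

10343

1st diffs: -18, -8, 44, 162, 370, 692.
2nd diffs: 10, 52, 118, 208, 322.
3rd diffs: 42, 66, 90, 114.
4th diffs: 24, 24, 24 (constant).
So t_i = i^4 - 3i^3 - 2i^2 - 6i + 3.
Evaluating at i = 11 gives t_{11} = 10343.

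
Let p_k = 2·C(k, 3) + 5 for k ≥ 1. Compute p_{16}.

1125

C(16, 3) = 560, so p_{16} = 1125.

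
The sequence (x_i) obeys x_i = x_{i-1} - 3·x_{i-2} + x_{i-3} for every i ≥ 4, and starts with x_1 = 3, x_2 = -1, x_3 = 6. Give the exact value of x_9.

75

Applying the relation repeatedly:
x_4 = 12, x_5 = -7, x_6 = -37, x_7 = -4, x_8 = 100, x_9 = 75.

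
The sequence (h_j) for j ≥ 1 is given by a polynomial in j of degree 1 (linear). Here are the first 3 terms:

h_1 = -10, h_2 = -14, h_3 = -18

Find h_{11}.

1st diffs: -4, -4 (constant).
So h_j = -4j - 6.
Evaluating at j = 11 gives h_{11} = -50.

-50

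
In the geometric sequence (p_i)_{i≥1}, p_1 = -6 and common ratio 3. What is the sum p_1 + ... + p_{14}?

p_i = (-6)·3^(i-1).
S = (-6)·(3^14 - 1)/(3 - 1) = (-6)·(4782969 - 1)/(2) = -14348904.

-14348904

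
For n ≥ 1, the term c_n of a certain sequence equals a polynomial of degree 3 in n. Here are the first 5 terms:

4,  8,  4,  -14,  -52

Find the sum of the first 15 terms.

-11350

1st diffs: 4, -4, -18, -38.
2nd diffs: -8, -14, -20.
3rd diffs: -6, -6 (constant).
So c_n = -n^3 + 2n^2 + 5n - 2.
Continuing: …, -116, -212, -346, -524, …, c_{15} = -2852.
Summing n = 1..15 (15 terms) gives -11350.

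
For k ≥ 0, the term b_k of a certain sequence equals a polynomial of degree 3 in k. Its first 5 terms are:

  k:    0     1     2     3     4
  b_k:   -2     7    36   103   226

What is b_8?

1st diffs: 9, 29, 67, 123.
2nd diffs: 20, 38, 56.
3rd diffs: 18, 18 (constant).
Newton forward-difference form: b_k = -2 + 9·C(k,1) + 20·C(k,2) + 18·C(k,3).
At k = 8: k = 8, so b_8 = -2 + 72 + 560 + 1008 = 1638.

1638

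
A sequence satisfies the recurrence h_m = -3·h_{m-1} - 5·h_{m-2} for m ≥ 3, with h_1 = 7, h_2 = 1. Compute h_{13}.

h_3 = -38; h_4 = 109; h_5 = -137; …; h_{10} = 5941; h_{11} = -29513; h_{12} = 58834; h_{13} = -28937.

-28937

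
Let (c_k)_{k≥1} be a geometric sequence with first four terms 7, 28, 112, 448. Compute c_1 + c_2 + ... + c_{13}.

Common ratio r = 4.
c_k = 7·4^(k-1).
S = 7·(4^13 - 1)/(4 - 1) = 7·(67108864 - 1)/(3) = 156587347.

156587347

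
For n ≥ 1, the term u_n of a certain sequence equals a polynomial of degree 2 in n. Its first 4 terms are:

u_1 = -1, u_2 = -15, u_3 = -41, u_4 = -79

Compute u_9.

-449

1st diffs: -14, -26, -38.
2nd diffs: -12, -12 (constant).
So u_n = -6n^2 + 4n + 1.
Evaluating at n = 9 gives u_9 = -449.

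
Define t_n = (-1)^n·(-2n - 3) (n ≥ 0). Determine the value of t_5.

(-1)^5 = -1; -2n - 3 at n=5 is -13; so t_5 = 13.

13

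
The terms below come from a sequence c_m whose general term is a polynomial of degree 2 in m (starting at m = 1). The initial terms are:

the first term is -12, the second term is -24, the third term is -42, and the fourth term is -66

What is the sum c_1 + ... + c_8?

-768

1st diffs: -12, -18, -24.
2nd diffs: -6, -6 (constant).
So c_m = -3m^2 - 3m - 6.
Continuing: -96, -132, -174, -222.
Summing m = 1..8 (8 terms) gives -768.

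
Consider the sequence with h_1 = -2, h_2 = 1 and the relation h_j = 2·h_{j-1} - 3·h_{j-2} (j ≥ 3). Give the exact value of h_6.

Applying the relation repeatedly:
h_3 = 8  h_4 = 13  h_5 = 2  h_6 = -35.

-35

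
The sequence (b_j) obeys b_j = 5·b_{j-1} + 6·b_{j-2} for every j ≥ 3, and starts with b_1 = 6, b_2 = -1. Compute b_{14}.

9329067149

b_3 = 31  b_4 = 149  b_5 = 931  …  b_{11} = 43190131  b_{12} = 259140749  b_{13} = 1554844531  b_{14} = 9329067149.
(Characteristic roots are 6 and -1.)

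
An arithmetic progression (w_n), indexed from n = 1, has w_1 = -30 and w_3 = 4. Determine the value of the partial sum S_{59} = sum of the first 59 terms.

27317

Common difference d = (4 - (-30)) / (3 - 1) = 17.
w_n = -30 + (n - 1)·17.
w_{59} = 956; S = 59·(-30 + 956)/2 = 27317.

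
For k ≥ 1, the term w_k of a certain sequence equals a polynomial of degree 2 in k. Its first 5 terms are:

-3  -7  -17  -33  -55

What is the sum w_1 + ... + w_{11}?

-1243

1st diffs: -4, -10, -16, -22.
2nd diffs: -6, -6, -6 (constant).
Newton forward-difference form: w_k = -3 + (-4)·C(k-1,1) + (-6)·C(k-1,2).
Continuing: …, -83, -117, -157, -203, …, w_{11} = -313.
Summing k = 1..11 (11 terms) gives -1243.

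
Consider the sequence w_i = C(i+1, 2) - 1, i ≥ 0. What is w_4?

C(5, 2) = 10, so w_4 = 9.

9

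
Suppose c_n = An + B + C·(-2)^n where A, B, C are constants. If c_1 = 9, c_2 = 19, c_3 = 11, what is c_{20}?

Write the equations: A + B - 2C = 9; 2A + B + 4C = 19; 3A + B - 8C = 11.
Subtracting the first from the second: A + 6C = 10.
Subtracting the second from the third: A - 12C = -8.
Solving: C = 1, A = 4, then B = 7.
Therefore c_{20} = 80 + 7 + 1·1048576 = 1048663.

1048663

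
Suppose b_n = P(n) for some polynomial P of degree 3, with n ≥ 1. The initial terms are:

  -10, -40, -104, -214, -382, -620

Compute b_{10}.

-2512

1st diffs: -30, -64, -110, -168, -238.
2nd diffs: -34, -46, -58, -70.
3rd diffs: -12, -12, -12 (constant).
So b_n = -2n^3 - 5n^2 - n - 2.
Evaluating at n = 10 gives b_{10} = -2512.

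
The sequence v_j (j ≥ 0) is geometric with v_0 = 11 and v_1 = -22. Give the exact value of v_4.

176

Common ratio r = -2.
v_j = 11·(-2)^(j-0).
v_4 = 11·(-2)^4 = 176.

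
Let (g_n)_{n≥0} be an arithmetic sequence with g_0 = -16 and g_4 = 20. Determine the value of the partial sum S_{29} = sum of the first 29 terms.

3190

Common difference d = (20 - (-16)) / (4 - 0) = 9.
g_n = -16 + (n - 0)·9.
g_{28} = 236; S = 29·(-16 + 236)/2 = 3190.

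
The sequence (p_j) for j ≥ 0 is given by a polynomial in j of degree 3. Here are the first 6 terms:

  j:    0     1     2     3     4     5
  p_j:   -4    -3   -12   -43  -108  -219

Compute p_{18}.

1st diffs: 1, -9, -31, -65, -111.
2nd diffs: -10, -22, -34, -46.
3rd diffs: -12, -12, -12 (constant).
Newton forward-difference form: p_j = -4 + 1·C(j,1) + (-10)·C(j,2) + (-12)·C(j,3).
At j = 18: j = 18, so p_{18} = -4 + 18 - 1530 - 9792 = -11308.

-11308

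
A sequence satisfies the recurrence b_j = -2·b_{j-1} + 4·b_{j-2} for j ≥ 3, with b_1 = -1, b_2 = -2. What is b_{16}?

b_3 = 0  b_4 = -8  b_5 = 16  …  b_{13} = 225280  b_{14} = -729088  b_{15} = 2359296  b_{16} = -7634944.

-7634944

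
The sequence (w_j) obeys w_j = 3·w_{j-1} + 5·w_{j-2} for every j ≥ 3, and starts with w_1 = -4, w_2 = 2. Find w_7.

Compute successive terms:
w_3 = -14;  w_4 = -32;  w_5 = -166;  w_6 = -658;  w_7 = -2804.

-2804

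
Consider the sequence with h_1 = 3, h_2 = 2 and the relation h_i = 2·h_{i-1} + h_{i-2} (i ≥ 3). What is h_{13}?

h_3 = 7  h_4 = 16  h_5 = 39  …  h_{10} = 3194  h_{11} = 7711  h_{12} = 18616  h_{13} = 44943.

44943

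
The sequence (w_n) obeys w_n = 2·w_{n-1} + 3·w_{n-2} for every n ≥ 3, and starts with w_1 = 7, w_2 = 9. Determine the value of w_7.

2919

Step forward from the initial values:
w_3 = 39  w_4 = 105  w_5 = 327  w_6 = 969  w_7 = 2919.
(Characteristic roots are 3 and -1.)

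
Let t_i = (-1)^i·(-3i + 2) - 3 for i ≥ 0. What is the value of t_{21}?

(-1)^21 = -1; -3i + 2 at i=21 is -61; so t_{21} = 58.

58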